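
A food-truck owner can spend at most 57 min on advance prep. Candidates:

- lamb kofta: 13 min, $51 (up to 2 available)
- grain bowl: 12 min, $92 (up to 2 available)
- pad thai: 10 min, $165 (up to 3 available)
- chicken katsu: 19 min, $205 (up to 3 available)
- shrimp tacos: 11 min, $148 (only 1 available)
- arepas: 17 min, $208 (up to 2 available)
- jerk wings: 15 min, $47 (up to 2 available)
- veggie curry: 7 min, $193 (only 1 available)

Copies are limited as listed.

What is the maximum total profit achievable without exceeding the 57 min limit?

896

Filling by ratio: 3×pad thai + shrimp tacos + veggie curry for 836, with 9 min left unused.
Dropping shrimp tacos frees 11 min; slotting in arepas (17 min) lifts the total to 896 at 54 min.
Nothing else within 57 min beats 896.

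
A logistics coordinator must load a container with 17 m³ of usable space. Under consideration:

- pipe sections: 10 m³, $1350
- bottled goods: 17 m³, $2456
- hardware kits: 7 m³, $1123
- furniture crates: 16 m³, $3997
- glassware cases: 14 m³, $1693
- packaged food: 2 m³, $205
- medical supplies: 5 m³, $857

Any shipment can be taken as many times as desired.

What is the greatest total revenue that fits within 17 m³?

3997

Taking furniture crates: 16 m³ used, 3997 in revenue.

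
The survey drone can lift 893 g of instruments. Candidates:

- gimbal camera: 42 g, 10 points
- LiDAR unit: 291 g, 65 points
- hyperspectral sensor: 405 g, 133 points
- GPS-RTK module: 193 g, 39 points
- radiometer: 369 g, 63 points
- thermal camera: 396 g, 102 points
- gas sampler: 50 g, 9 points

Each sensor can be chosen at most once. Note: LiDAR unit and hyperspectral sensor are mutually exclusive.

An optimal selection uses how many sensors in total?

4

The maximum data value within 893 g is 254.
One optimal bundle: gimbal camera + hyperspectral sensor + thermal camera + gas sampler (893 g).
Every optimal selection uses 4 sensors.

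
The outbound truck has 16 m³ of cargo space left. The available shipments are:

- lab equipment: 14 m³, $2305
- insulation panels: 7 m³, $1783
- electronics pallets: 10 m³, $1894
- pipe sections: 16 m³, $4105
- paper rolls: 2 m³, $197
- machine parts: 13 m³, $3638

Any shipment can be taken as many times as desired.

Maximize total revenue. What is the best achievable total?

4105

Filling by ratio: paper rolls + machine parts for 3835, with 1 m³ left unused.
Replace paper rolls and machine parts with pipe sections: the trade gains 270 net, giving 4105 at 16 m³.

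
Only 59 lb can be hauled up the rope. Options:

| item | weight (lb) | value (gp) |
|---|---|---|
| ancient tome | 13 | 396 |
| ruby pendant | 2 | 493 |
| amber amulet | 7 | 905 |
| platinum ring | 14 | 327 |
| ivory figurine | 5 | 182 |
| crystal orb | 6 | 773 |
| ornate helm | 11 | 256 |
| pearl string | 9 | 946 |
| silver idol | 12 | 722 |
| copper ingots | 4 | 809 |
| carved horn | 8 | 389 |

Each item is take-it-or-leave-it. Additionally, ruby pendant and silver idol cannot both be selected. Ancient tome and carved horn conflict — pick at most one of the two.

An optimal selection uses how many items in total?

8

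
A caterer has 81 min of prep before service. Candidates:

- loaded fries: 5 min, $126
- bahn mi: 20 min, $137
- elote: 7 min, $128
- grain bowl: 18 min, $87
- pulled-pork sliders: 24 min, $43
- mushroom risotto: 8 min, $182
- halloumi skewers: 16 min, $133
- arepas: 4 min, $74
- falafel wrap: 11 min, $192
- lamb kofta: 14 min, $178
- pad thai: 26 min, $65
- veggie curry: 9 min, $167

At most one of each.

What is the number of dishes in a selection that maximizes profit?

8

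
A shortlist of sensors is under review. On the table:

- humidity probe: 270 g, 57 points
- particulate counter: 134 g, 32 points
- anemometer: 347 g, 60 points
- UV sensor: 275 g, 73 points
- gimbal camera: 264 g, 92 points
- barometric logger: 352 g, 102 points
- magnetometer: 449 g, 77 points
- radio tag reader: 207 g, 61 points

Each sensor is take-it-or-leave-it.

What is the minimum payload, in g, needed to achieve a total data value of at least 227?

Minimise g subject to total data value ≥ 227.
gimbal camera + barometric logger + radio tag reader: 255 data value at 823 g.
No combination under 823 g hits 227.

823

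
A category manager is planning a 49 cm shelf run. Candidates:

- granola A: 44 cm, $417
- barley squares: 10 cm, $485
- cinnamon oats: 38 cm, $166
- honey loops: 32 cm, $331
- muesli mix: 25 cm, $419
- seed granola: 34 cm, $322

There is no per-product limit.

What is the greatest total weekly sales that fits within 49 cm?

By weekly sales per cm: barley squares 48.50, muesli mix 16.76, honey loops 10.34, granola A 9.48 lead.
Taking 4×barley squares: 40 cm used, 1940 in weekly sales.

1940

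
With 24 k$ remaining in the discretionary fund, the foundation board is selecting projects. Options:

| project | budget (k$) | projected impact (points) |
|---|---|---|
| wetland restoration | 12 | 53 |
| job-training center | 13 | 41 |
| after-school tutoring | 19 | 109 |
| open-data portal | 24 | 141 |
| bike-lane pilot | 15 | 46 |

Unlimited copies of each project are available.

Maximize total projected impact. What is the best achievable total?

141

Taking open-data portal: 24 k$ used, 141 in projected impact.
That's the maximum — no swap from here does better than 141.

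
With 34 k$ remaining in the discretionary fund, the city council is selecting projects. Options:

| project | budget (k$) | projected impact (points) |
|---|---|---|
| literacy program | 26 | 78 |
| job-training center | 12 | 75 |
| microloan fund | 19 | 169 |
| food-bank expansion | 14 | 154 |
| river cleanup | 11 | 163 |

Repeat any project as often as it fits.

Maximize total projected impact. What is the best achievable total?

489

Density check — river cleanup 14.82, food-bank expansion 11.00, microloan fund 8.89 are the best per k$.
The ratio ordering already packs tightly: 3×river cleanup, 33 k$, 489.
No other feasible combination exceeds 489.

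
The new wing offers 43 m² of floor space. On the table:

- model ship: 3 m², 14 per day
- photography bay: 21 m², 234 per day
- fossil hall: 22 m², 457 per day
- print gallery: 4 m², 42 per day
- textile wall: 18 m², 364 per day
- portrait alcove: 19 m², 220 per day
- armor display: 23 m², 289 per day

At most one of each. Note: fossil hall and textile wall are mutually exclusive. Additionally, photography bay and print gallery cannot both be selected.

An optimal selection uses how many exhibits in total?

2

Best achievable expected visitors is 691.
One optimal bundle: photography bay + fossil hall (43 m²).
Every optimal selection uses 2 exhibits.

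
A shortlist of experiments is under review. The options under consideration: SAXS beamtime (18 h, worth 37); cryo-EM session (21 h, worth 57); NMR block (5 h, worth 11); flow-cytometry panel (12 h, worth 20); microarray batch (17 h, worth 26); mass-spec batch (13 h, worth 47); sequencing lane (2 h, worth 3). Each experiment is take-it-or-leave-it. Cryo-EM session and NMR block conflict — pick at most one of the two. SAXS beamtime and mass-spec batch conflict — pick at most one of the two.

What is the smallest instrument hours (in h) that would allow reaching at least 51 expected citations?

18

Look for the lowest-instrument combination reaching 51.
NMR block + mass-spec batch reaches 58 using 18 h.
Any bundle with less than 18 h falls short of 51.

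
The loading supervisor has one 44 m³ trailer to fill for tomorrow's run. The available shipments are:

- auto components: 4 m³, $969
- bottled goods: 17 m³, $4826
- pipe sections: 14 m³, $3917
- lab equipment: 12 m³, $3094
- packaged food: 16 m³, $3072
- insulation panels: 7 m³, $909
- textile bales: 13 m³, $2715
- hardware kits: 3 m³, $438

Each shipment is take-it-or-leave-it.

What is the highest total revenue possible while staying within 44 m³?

11837

By revenue per m³: bottled goods 283.88, pipe sections 279.79, lab equipment 257.83 lead.
Bottled goods + pipe sections + lab equipment uses 43 of the 44 m³ and totals 11837.
The closest alternative, bottled goods + pipe sections + textile bales, reaches only 11458.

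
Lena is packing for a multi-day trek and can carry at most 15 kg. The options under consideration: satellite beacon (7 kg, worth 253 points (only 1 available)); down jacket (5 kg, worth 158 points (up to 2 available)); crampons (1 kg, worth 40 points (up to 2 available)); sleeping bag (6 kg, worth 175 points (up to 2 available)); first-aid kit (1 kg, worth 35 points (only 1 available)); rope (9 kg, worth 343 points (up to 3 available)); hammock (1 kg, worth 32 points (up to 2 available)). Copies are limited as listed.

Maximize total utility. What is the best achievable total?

541

By utility per kg: crampons 40.00, rope 38.11, satellite beacon 36.14, first-aid kit 35.00 lead.
Filling by ratio: 2×crampons + first-aid kit + rope + 2×hammock for 522, with 1 kg left unused.
The 4 kg tied up in crampons and first-aid kit and 2×hammock is better spent on down jacket — total rises to 541 (15 kg).
Nothing else within 15 kg beats 541.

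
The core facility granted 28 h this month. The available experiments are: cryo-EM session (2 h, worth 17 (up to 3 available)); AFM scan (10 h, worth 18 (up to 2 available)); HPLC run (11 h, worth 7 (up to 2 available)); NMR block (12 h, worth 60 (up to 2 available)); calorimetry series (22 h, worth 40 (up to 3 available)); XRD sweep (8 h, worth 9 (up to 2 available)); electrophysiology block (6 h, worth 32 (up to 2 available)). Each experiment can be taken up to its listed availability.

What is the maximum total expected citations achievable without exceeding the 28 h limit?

158

A density-first pass picks 3×cryo-EM session + AFM scan + 2×electrophysiology block — 133 at 28 h.
Dropping cryo-EM session and AFM scan frees 12 h; slotting in NMR block (12 h) lifts the total to 158 at 28 h.
Nothing else within 28 h beats 158.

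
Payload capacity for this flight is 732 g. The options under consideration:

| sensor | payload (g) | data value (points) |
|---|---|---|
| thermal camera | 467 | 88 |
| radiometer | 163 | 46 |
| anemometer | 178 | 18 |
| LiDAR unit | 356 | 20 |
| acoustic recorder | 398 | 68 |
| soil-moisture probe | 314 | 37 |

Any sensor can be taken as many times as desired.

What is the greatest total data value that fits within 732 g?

184

4×radiometer uses 652 of the 732 g and totals 184.
That's the maximum — no swap from here does better than 184.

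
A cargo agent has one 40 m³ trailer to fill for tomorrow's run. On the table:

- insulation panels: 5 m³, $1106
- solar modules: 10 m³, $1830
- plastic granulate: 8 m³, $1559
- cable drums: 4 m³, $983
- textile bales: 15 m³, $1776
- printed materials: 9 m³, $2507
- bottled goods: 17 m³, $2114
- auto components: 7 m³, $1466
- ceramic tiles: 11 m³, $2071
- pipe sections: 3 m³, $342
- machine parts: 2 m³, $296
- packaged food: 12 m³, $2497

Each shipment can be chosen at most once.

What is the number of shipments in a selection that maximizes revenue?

Optimal total is 9012.
For example plastic granulate + cable drums + printed materials + auto components + packaged food achieves it, using 40 m³.
All optima have 5 shipments.

5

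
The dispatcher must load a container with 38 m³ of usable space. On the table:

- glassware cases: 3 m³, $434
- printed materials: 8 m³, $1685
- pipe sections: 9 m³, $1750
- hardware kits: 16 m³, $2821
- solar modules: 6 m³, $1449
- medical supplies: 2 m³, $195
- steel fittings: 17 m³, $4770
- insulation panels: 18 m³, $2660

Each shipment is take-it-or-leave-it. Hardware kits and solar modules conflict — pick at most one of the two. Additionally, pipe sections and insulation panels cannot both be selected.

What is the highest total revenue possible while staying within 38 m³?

8639

Filling by ratio: glassware cases + printed materials + solar modules + medical supplies + steel fittings for 8533, with 2 m³ left unused.
Dropping solar modules and medical supplies frees 8 m³; slotting in pipe sections (9 m³) lifts the total to 8639 at 37 m³.
The closest alternative, glassware cases + pipe sections + solar modules + medical supplies + steel fittings, reaches only 8598.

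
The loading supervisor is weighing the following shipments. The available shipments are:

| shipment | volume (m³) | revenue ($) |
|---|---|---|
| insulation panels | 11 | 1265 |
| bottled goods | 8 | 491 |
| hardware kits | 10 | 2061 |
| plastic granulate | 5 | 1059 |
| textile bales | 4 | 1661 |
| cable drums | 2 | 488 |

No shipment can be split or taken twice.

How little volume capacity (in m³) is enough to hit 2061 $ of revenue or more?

Minimise m³ subject to total revenue ≥ 2061.
Taking textile bales + cable drums gives 2149 (≥ 2061) for 6 m³.
Below 6 m³ the best achievable stays under 2061.

6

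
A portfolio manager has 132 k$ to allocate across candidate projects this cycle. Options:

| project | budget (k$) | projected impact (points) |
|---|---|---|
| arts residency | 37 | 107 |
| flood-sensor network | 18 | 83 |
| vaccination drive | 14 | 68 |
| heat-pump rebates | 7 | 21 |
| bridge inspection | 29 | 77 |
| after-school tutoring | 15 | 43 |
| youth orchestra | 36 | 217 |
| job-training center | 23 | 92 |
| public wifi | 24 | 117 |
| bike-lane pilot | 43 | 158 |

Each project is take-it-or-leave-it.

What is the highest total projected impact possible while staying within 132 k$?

Filling by ratio: flood-sensor network + vaccination drive + heat-pump rebates + youth orchestra + job-training center + public wifi for 598, with 10 k$ left unused.
The 7 k$ tied up in heat-pump rebates is better spent on after-school tutoring — total rises to 620 (130 k$).

620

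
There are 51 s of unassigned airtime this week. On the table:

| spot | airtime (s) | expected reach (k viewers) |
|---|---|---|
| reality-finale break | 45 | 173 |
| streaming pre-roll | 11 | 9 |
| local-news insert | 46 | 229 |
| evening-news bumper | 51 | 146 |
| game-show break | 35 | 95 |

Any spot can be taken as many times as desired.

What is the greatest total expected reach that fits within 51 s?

Local-news insert uses 46 of the 51 s and totals 229.
No other feasible combination exceeds 229.

229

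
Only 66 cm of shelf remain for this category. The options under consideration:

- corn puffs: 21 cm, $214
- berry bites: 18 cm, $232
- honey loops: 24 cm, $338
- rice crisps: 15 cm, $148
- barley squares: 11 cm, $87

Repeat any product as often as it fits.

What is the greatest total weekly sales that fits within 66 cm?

By weekly sales per cm: honey loops 14.08, berry bites 12.89, corn puffs 10.19, rice crisps 9.87 lead.
Berry bites + 2×honey loops uses 66 of the 66 cm and totals 908.

908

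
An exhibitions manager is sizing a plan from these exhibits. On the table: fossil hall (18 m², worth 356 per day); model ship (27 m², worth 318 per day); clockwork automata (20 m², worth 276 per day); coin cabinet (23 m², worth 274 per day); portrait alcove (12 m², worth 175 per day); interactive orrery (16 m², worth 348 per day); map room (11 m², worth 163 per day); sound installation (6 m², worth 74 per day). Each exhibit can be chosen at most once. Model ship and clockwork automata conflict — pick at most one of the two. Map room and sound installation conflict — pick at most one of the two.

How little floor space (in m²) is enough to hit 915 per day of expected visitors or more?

52

Look for the lowest-floor combination reaching 915.
fossil hall + portrait alcove + interactive orrery + sound installation reaches 953 using 52 m².
Below 52 m² the best achievable stays under 915.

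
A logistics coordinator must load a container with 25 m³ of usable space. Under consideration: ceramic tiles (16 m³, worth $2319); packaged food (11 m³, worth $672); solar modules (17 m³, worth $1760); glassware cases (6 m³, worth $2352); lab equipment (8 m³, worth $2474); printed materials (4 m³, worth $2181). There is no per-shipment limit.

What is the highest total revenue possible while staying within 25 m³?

13086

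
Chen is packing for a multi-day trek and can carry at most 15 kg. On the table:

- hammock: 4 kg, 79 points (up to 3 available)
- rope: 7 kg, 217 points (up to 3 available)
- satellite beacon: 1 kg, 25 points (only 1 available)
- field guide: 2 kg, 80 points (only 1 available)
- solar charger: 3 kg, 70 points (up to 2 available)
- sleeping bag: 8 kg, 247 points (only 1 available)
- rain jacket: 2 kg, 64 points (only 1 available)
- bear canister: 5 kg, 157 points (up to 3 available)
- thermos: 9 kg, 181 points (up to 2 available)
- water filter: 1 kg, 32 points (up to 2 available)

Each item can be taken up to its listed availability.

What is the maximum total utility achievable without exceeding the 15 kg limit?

Density check — field guide 40.00, rain jacket 32.00, water filter 32.00 are the best per kg.
Greedy by ratio would take satellite beacon + field guide + solar charger + rain jacket + bear canister + 2×water filter: 15 kg used, total 460.
The 5 kg tied up in satellite beacon and solar charger and water filter is better spent on bear canister — total rises to 490 (15 kg).
Every other selection either busts 15 kg or exceeds an availability limit or fails to beat 490.

490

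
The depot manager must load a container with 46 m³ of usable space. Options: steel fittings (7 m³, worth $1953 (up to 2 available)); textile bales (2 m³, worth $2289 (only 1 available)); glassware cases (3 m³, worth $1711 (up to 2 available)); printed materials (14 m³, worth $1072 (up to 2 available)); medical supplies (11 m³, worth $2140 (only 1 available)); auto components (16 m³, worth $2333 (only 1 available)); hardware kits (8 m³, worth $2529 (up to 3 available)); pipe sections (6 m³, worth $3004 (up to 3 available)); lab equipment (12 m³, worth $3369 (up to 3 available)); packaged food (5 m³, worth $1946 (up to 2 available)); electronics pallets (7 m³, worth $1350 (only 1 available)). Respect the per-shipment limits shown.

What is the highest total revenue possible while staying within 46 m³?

21151

Ranking by ratio (revenue/m³): textile bales 1144.50, glassware cases 570.33, pipe sections 500.67, packaged food 389.20.
The ratio heuristic lands on textile bales + 2×glassware cases + hardware kits + 3×pipe sections + 2×packaged food (21144) but leaves 2 m³ idle.
Dropping packaged food frees 5 m³; slotting in steel fittings (7 m³) lifts the total to 21151 at 46 m³.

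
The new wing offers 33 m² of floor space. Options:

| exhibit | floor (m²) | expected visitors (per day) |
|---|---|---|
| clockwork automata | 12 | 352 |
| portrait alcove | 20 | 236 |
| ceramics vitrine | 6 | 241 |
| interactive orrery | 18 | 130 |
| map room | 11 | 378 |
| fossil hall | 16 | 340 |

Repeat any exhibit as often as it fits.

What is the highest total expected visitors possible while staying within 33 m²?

1205

Best packing: 5×ceramics vitrine — 30 m², 1205 total.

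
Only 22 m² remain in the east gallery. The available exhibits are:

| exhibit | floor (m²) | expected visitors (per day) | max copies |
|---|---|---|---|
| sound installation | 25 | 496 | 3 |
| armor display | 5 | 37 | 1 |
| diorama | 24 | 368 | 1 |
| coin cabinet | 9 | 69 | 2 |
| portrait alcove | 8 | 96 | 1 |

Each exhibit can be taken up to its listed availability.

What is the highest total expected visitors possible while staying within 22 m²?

Density check — sound installation 19.84, diorama 15.33, portrait alcove 12.00, coin cabinet 7.67 are the best per m².
Armor display + coin cabinet + portrait alcove uses 22 of the 22 m² and totals 202.

202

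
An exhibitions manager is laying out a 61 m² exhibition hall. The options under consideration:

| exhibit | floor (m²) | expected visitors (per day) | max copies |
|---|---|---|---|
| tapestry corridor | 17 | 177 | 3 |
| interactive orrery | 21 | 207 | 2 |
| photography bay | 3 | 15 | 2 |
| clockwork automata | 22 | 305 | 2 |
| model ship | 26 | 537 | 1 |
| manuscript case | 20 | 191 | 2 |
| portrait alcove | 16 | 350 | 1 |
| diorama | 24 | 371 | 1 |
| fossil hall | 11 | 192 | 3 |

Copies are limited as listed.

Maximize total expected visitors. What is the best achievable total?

1113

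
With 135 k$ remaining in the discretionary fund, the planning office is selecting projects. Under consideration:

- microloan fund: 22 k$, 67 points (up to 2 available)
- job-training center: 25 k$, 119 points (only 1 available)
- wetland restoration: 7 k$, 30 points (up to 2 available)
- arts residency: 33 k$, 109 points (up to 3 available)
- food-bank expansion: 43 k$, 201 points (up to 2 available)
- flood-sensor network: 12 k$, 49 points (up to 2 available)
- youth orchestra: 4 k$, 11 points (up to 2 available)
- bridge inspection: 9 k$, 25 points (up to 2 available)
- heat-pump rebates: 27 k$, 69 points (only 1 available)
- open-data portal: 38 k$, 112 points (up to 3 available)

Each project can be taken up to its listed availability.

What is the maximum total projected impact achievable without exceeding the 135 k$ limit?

619

Taking the top-ratio projects first gives job-training center + 2×wetland restoration + 2×food-bank expansion + bridge inspection for 606 (134 k$).
Replace 2×wetland restoration and bridge inspection with 2×flood-sensor network: the trade gains 13 net, giving 619 at 135 k$.
That's the maximum — no swap from here does better than 619.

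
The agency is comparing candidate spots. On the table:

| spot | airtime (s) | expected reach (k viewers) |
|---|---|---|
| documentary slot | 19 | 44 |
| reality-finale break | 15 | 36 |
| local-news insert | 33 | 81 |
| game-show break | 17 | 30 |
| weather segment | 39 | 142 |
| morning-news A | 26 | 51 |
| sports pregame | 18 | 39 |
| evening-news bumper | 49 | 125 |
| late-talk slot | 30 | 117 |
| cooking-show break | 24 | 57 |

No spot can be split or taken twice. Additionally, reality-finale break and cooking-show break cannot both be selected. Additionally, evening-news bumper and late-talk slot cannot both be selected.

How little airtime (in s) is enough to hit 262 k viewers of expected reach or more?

Look for the lowest-airtime combination reaching 262.
reality-finale break + weather segment + late-talk slot: 295 expected reach at 84 s.
Below 84 s the best achievable stays under 262.

84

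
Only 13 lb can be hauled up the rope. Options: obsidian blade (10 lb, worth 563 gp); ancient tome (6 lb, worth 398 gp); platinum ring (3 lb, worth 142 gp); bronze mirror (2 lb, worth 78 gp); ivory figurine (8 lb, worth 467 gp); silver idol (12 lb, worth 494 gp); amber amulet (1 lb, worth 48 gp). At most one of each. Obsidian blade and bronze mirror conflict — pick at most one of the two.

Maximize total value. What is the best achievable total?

705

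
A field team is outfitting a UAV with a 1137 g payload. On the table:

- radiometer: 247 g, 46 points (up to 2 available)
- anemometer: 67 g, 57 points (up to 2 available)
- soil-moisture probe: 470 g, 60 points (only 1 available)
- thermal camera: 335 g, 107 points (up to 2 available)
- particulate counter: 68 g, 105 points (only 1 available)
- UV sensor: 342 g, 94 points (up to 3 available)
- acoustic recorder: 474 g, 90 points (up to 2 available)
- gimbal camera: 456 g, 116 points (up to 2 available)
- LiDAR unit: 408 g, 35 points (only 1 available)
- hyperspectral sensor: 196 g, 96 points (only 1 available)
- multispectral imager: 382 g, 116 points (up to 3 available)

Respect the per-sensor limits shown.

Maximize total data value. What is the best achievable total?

Ranking by ratio (data value/g): particulate counter 1.54, anemometer 0.85, hyperspectral sensor 0.49, thermal camera 0.32.
Taking the top-ratio sensors first gives 2×anemometer + 2×thermal camera + particulate counter + hyperspectral sensor for 529 (1068 g).
Replace thermal camera with multispectral imager: the trade gains 9 net, giving 538 at 1115 g.

538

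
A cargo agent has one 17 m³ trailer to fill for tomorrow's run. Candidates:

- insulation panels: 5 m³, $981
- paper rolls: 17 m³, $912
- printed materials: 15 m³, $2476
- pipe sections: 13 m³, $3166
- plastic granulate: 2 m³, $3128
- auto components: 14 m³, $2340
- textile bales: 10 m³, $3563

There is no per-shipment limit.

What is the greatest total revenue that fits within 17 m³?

Best packing: 8×plastic granulate — 16 m³, 25024 total.
The spare 1 m³ is too small for any remaining shipment, and no exchange beats 25024.

25024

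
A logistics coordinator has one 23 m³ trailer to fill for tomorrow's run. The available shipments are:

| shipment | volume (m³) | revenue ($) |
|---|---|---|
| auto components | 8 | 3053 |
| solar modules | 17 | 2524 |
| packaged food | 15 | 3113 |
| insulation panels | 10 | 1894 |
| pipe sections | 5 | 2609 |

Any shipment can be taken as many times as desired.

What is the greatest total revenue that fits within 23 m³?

10880

Taking the top-ratio shipments first gives 4×pipe sections for 10436 (20 m³).
Dropping pipe sections frees 5 m³; slotting in auto components (8 m³) lifts the total to 10880 at 23 m³.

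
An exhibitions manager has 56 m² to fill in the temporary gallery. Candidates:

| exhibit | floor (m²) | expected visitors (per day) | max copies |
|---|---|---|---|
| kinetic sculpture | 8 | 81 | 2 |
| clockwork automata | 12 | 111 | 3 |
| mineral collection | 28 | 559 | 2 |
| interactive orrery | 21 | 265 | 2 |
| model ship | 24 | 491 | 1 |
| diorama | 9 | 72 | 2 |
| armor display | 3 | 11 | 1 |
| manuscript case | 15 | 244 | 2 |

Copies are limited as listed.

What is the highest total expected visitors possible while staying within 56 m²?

The ratio heuristic lands on mineral collection + model ship + armor display (1061) but leaves 1 m² idle.
Replace model ship and armor display with mineral collection: the trade gains 57 net, giving 1118 at 56 m².
Nothing else within 56 m² beats 1118.

1118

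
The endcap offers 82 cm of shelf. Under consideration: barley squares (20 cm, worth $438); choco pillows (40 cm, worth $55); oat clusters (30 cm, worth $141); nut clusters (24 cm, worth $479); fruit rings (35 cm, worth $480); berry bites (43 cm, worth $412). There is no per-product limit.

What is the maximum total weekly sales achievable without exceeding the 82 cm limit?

1752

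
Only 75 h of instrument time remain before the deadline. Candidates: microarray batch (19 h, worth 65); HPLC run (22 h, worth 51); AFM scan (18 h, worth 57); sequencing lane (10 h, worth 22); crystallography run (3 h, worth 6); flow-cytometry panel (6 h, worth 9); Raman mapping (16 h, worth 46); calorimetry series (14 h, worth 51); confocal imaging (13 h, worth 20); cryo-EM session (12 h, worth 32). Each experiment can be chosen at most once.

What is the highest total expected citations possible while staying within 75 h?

228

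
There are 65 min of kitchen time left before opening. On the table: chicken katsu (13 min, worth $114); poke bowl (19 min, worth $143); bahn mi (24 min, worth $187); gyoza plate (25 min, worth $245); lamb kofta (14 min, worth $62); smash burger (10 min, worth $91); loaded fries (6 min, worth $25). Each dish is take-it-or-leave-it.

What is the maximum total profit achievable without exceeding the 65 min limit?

The ratio heuristic lands on chicken katsu + gyoza plate + lamb kofta + smash burger (512) but leaves 3 min idle.
Dropping chicken katsu and lamb kofta frees 27 min; slotting in bahn mi + loaded fries (30 min) lifts the total to 548 at 65 min.
That's the maximum — no swap from here does better than 548.

548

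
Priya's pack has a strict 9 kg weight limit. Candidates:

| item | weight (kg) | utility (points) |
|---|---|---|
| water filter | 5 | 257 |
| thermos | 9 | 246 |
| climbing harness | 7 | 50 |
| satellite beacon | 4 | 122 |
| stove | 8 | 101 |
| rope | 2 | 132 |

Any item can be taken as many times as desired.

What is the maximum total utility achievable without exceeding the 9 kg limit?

The ratio ordering already packs tightly: 4×rope, 8 kg, 528.
Nothing else within 9 kg beats 528.

528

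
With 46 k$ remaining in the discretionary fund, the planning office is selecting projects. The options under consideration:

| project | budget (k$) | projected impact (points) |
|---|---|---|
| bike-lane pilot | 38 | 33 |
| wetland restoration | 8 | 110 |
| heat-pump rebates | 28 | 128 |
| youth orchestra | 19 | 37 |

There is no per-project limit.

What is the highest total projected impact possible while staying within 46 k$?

Ranking by ratio (projected impact/k$): wetland restoration 13.75, heat-pump rebates 4.57, youth orchestra 1.95.
5×wetland restoration uses 40 of the 46 k$ and totals 550.
Every other selection either busts 46 k$ or fails to beat 550.

550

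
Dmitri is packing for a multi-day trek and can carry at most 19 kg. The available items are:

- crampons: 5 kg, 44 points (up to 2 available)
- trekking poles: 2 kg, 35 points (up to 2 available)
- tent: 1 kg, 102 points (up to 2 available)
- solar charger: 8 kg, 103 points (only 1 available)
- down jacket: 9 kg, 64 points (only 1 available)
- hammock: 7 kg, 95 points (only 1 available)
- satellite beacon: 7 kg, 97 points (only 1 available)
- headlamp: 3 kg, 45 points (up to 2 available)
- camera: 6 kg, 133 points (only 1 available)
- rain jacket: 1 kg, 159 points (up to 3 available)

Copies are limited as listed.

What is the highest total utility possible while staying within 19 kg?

939

By utility per kg: rain jacket 159.00, tent 102.00, camera 22.17 lead.
The ratio heuristic lands on 2×trekking poles + 2×tent + headlamp + camera + 3×rain jacket (929) but leaves 1 kg idle.
Replace trekking poles with headlamp: the trade gains 10 net, giving 939 at 19 kg.
Nothing else within 19 kg beats 939.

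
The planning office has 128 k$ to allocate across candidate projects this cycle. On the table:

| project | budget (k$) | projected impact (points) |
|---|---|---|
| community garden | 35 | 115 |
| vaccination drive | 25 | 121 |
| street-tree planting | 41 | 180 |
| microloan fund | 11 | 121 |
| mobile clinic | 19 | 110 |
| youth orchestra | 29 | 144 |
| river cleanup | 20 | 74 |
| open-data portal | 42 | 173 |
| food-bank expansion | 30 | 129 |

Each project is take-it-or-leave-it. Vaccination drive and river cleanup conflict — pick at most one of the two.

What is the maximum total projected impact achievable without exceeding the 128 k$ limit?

676

Ranking by ratio (projected impact/k$): microloan fund 11.00, mobile clinic 5.79, youth orchestra 4.97.
Best packing: vaccination drive + street-tree planting + microloan fund + mobile clinic + youth orchestra — 125 k$, 676 total.
No other feasible combination exceeds 676.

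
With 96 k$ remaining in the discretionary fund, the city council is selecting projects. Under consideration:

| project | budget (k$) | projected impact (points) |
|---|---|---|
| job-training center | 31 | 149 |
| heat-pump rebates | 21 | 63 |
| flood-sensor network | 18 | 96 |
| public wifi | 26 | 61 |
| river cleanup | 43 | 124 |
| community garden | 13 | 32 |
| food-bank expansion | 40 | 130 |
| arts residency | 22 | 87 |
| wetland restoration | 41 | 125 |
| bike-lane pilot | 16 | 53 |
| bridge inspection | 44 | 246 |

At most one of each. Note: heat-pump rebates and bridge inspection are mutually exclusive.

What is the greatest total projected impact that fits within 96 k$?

491

Job-training center + flood-sensor network + bridge inspection uses 93 of the 96 k$ and totals 491.
Nothing else feasible within 96 k$ beats 491.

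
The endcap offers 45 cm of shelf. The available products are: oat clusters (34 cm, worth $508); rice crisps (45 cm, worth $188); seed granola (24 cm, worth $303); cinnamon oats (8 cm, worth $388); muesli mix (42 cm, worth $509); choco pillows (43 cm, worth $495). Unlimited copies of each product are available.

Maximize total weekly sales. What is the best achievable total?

Taking 5×cinnamon oats: 40 cm used, 1940 in weekly sales.
Every other selection either busts 45 cm or fails to beat 1940.

1940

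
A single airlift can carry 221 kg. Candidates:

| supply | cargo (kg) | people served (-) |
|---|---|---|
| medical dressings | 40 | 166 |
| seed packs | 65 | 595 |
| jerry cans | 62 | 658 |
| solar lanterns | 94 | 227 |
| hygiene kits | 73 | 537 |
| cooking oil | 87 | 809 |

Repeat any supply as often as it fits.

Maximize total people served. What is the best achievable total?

2125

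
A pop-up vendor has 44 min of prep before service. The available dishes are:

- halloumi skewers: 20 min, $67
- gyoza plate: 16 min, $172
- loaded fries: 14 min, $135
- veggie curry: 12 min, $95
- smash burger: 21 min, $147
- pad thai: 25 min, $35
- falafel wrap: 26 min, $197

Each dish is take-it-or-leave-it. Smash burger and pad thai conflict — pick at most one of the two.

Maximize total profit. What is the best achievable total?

Density check — gyoza plate 10.75, loaded fries 9.64, veggie curry 7.92, falafel wrap 7.58 are the best per min.
The ratio ordering already packs tightly: gyoza plate + loaded fries + veggie curry, 42 min, 402.

402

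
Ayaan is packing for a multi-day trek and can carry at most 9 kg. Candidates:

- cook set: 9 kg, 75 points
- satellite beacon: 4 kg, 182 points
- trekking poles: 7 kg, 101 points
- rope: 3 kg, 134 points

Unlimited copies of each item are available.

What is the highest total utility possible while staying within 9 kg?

402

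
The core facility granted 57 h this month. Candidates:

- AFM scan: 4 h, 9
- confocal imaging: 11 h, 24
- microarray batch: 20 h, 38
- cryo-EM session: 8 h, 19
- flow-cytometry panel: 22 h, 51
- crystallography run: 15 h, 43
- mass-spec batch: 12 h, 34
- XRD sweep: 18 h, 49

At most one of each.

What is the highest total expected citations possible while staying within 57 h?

154

Best packing: AFM scan + cryo-EM session + crystallography run + mass-spec batch + XRD sweep — 57 h, 154 total.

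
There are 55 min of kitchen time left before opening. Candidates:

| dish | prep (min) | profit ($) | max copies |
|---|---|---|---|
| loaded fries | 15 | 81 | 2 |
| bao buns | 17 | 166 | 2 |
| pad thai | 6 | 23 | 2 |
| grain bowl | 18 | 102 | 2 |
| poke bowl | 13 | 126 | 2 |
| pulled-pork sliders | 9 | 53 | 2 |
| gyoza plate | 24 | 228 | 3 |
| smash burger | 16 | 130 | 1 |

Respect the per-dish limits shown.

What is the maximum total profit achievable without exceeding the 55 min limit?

520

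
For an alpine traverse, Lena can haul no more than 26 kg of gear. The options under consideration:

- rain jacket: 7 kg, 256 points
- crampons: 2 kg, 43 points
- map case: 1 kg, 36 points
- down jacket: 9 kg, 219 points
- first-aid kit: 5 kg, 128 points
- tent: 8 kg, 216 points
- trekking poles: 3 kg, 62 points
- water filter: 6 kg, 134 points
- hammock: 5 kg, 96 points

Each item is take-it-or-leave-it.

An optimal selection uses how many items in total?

6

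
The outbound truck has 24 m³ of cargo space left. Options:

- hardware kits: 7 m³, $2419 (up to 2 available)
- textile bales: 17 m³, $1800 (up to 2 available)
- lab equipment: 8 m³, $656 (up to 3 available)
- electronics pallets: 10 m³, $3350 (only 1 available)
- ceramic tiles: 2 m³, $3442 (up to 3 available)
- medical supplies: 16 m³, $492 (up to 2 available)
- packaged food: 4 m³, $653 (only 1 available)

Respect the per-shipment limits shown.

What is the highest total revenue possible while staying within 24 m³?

A density-first pass picks 2×hardware kits + 3×ceramic tiles + packaged food — 15817 at 24 m³.
Replace hardware kits and packaged food with electronics pallets: the trade gains 278 net, giving 16095 at 23 m³.
Nothing else within 24 m³ beats 16095.

16095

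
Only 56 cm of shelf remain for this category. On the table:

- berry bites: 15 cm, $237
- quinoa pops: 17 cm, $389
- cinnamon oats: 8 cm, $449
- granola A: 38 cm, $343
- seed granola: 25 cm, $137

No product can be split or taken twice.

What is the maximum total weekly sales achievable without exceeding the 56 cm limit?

1075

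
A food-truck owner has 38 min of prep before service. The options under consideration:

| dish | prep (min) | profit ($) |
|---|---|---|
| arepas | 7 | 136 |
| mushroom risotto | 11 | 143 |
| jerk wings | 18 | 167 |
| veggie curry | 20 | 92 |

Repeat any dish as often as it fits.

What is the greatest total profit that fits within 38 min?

680

By profit per min: arepas 19.43, mushroom risotto 13.00, jerk wings 9.28, veggie curry 4.60 lead.
5×arepas uses 35 of the 38 min and totals 680.
No other feasible combination exceeds 680.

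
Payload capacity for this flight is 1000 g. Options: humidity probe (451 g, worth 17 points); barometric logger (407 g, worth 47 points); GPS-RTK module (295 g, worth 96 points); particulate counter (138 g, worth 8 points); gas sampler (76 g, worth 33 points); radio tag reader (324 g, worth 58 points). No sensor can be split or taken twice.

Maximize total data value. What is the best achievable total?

Best packing: GPS-RTK module + particulate counter + gas sampler + radio tag reader — 833 g, 195 total.

195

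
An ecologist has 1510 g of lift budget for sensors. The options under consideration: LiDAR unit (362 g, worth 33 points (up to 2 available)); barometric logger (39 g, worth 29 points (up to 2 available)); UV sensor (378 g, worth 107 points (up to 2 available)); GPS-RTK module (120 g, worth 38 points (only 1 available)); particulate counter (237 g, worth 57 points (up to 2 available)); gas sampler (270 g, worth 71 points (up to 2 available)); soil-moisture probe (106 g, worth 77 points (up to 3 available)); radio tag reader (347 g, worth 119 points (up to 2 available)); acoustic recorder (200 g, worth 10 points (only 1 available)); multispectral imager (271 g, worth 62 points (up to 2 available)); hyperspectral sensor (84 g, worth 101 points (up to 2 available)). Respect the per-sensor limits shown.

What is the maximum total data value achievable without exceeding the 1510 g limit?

Taking the top-ratio sensors first gives 2×barometric logger + GPS-RTK module + 3×soil-moisture probe + 2×radio tag reader + 2×hyperspectral sensor for 767 (1378 g).
The 120 g tied up in GPS-RTK module is better spent on particulate counter — total rises to 786 (1495 g).

786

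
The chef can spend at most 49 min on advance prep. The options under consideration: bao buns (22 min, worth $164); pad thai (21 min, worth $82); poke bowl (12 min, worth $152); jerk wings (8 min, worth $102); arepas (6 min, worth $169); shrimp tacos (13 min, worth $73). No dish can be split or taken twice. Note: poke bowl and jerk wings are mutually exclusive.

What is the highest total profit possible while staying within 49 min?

508

Best packing: bao buns + jerk wings + arepas + shrimp tacos — 49 min, 508 total.
Next best is bao buns + poke bowl + arepas at 485 (40 min) — short by 23.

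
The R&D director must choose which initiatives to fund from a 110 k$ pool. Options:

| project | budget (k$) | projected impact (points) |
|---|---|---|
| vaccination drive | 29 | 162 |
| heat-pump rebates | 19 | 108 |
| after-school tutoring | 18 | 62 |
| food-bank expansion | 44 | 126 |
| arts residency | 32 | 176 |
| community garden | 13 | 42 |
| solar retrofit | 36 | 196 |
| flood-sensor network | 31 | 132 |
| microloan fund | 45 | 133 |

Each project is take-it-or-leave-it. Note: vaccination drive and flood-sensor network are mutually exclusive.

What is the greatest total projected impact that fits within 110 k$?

576

Density check — heat-pump rebates 5.68, vaccination drive 5.59, arts residency 5.50, solar retrofit 5.44 are the best per k$.
A density-first pass picks vaccination drive + heat-pump rebates + after-school tutoring + arts residency — 508 at 98 k$.
Replace heat-pump rebates and after-school tutoring with community garden + solar retrofit: the trade gains 68 net, giving 576 at 110 k$.
Runner-up heat-pump rebates + after-school tutoring + arts residency + solar retrofit tops out at 542.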